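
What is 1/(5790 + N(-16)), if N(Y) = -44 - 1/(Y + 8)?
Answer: 8/45969 ≈ 0.00017403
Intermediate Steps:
N(Y) = -44 - 1/(8 + Y)
1/(5790 + N(-16)) = 1/(5790 + (-353 - 44*(-16))/(8 - 16)) = 1/(5790 + (-353 + 704)/(-8)) = 1/(5790 - ⅛*351) = 1/(5790 - 351/8) = 1/(45969/8) = 8/45969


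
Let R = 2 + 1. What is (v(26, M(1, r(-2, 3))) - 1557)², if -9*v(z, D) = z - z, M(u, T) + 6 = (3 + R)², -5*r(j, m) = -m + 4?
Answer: 2424249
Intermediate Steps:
R = 3
r(j, m) = -⅘ + m/5 (r(j, m) = -(-m + 4)/5 = -(4 - m)/5 = -⅘ + m/5)
M(u, T) = 30 (M(u, T) = -6 + (3 + 3)² = -6 + 6² = -6 + 36 = 30)
v(z, D) = 0 (v(z, D) = -(z - z)/9 = -⅑*0 = 0)
(v(26, M(1, r(-2, 3))) - 1557)² = (0 - 1557)² = (-1557)² = 2424249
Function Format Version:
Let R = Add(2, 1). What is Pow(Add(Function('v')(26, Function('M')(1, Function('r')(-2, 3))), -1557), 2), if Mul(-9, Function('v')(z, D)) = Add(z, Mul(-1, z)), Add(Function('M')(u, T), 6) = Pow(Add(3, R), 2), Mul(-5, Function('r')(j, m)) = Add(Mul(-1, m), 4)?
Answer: 2424249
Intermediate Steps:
R = 3
Function('r')(j, m) = Add(Rational(-4, 5), Mul(Rational(1, 5), m)) (Function('r')(j, m) = Mul(Rational(-1, 5), Add(Mul(-1, m), 4)) = Mul(Rational(-1, 5), Add(4, Mul(-1, m))) = Add(Rational(-4, 5), Mul(Rational(1, 5), m)))
Function('M')(u, T) = 30 (Function('M')(u, T) = Add(-6, Pow(Add(3, 3), 2)) = Add(-6, Pow(6, 2)) = Add(-6, 36) = 30)
Function('v')(z, D) = 0 (Function('v')(z, D) = Mul(Rational(-1, 9), Add(z, Mul(-1, z))) = Mul(Rational(-1, 9), 0) = 0)
Pow(Add(Function('v')(26, Function('M')(1, Function('r')(-2, 3))), -1557), 2) = Pow(Add(0, -1557), 2) = Pow(-1557, 2) = 2424249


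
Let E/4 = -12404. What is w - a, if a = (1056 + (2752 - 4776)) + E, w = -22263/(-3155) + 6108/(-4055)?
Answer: 25888746973/511741 ≈ 50590.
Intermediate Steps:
E = -49616 (E = 4*(-12404) = -49616)
w = 2840229/511741 (w = -22263*(-1/3155) + 6108*(-1/4055) = 22263/3155 - 6108/4055 = 2840229/511741 ≈ 5.5501)
a = -50584 (a = (1056 + (2752 - 4776)) - 49616 = (1056 - 2024) - 49616 = -968 - 49616 = -50584)
w - a = 2840229/511741 - 1*(-50584) = 2840229/511741 + 50584 = 25888746973/511741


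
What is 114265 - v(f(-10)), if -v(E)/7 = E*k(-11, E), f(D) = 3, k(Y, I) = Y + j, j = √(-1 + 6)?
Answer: 114034 + 21*√5 ≈ 1.1408e+5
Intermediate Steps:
j = √5 ≈ 2.2361
k(Y, I) = Y + √5
v(E) = -7*E*(-11 + √5)
114265 - v(f(-10)) = 114265 - 7*3*(11 - √5) = 114265 - (231 - 21*√5) = 114265 + (-231 + 21*√5) = 114034 + 21*√5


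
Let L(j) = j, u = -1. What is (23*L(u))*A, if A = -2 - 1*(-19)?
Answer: -391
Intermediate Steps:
A = 17 (A = -2 + 19 = 17)
(23*L(u))*A = (23*(-1))*17 = -23*17 = -391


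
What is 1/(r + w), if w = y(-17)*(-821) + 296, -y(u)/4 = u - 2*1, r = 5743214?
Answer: 1/5681114 ≈ 1.7602e-7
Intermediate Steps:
y(u) = 8 - 4*u (y(u) = -4*(u - 2*1) = -4*(u - 2) = -4*(-2 + u) = 8 - 4*u)
w = -62100 (w = (8 - 4*(-17))*(-821) + 296 = (8 + 68)*(-821) + 296 = 76*(-821) + 296 = -62396 + 296 = -62100)
1/(r + w) = 1/(5743214 - 62100) = 1/5681114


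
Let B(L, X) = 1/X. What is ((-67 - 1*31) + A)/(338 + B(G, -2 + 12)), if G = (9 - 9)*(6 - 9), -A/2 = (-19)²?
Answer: -8200/3381 ≈ -2.4253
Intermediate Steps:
A = -722 (A = -2*(-19)² = -2*361 = -722)
G = 0 (G = 0*(-3) = 0)
((-67 - 1*31) + A)/(338 + B(G, -2 + 12)) = ((-67 - 1*31) - 722)/(338 + 1/(-2 + 12)) = ((-67 - 31) - 722)/(338 + 1/10) = (-98 - 722)/(338 + ⅒) = -820/3381/10 = -820*10/3381 = -8200/3381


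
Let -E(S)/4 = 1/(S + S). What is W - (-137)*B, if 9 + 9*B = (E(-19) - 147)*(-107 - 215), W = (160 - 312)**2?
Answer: 127049531/171 ≈ 7.4298e+5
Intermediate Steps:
E(S) = -2/S (E(S) = -4/(S + S) = -4*1/(2*S) = -2/S)
W = 23104 (W = (-152)**2 = 23104)
B = 898531/171 (B = -1 + ((-2/(-19) - 147)*(-107 - 215))/9 = -1 + ((-2*(-1/19) - 147)*(-322))/9 = -1 + ((2/19 - 147)*(-322))/9 = -1 + (-2791/19*(-322))/9 = -1 + (1/9)*(898702/19) = -1 + 898702/171 = 898531/171 ≈ 5254.6)
W - (-137)*B = 23104 - (-137)*898531/171 = 23104 - 1*(-123098747/171) = 23104 + 123098747/171 = 127049531/171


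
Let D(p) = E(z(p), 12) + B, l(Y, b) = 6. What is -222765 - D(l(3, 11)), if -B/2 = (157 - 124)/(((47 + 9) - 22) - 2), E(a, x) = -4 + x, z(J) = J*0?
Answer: -3564335/16 ≈ -2.2277e+5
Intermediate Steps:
z(J) = 0
B = -33/16 (B = -2*(157 - 124)/(((47 + 9) - 22) - 2) = -66/((56 - 22) - 2) = -66/(34 - 2) = -66/32 = -2*33/32 = -33/16 ≈ -2.0625)
D(p) = 95/16 (D(p) = (-4 + 12) - 33/16 = 8 - 33/16 = 95/16)
-222765 - D(l(3, 11)) = -222765 - 1*95/16 = -222765 - 95/16 = -3564335/16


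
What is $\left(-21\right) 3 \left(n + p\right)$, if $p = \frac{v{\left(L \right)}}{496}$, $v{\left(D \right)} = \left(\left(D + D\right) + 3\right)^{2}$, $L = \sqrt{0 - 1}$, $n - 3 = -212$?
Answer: $\frac{6530517}{496} - \frac{189 i}{124} \approx 13166.0 - 1.5242 i$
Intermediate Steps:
$n = -209$ ($n = 3 - 212 = -209$)
$L = i$ ($L = \sqrt{-1} = i \approx 1.0 i$)
$v{\left(D \right)} = \left(3 + 2 D\right)^{2}$ ($v{\left(D \right)} = \left(2 D + 3\right)^{2} = \left(3 + 2 D\right)^{2}$)
$p = \frac{\left(3 + 2 i\right)^{2}}{496} \approx 0.010081 + 0.024194 i$
$\left(-21\right) 3 \left(n + p\right) = \left(-21\right) 3 \left(-209 + \left(\frac{5}{496} + \frac{3 i}{124}\right)\right) = - 63 \left(- \frac{103659}{496} + \frac{3 i}{124}\right) = \frac{6530517}{496} - \frac{189 i}{124}$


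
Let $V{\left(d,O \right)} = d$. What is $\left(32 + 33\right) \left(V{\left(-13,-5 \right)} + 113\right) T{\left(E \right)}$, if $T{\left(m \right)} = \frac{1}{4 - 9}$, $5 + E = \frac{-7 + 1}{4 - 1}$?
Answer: $-1300$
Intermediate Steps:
$E = -7$ ($E = -5 + \frac{-7 + 1}{4 - 1} = -5 - \frac{6}{3} = -5 - 2 = -7$)
$T{\left(m \right)} = - \frac{1}{5}$ ($T{\left(m \right)} = \frac{1}{-5} = - \frac{1}{5}$)
$\left(32 + 33\right) \left(V{\left(-13,-5 \right)} + 113\right) T{\left(E \right)} = \left(32 + 33\right) \left(-13 + 113\right) \left(- \frac{1}{5}\right) = 65 \cdot 100 \left(- \frac{1}{5}\right) = 6500 \left(- \frac{1}{5}\right) = -1300$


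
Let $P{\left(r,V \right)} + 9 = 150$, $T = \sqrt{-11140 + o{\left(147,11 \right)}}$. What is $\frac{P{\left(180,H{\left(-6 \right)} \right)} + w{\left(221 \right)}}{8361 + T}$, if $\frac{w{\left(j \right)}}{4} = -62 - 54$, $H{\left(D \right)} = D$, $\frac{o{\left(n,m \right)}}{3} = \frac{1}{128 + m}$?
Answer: $- \frac{375383817}{9718527076} + \frac{323 i \sqrt{215235523}}{9718527076} \approx -0.038626 + 0.00048759 i$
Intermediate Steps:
$o{\left(n,m \right)} = \frac{3}{128 + m}$
$w{\left(j \right)} = -464$ ($w{\left(j \right)} = 4 \left(-62 - 54\right) = 4 \left(-116\right) = -464$)
$T = \frac{i \sqrt{215235523}}{139}$ ($T = \sqrt{-11140 + \frac{3}{128 + 11}} = \sqrt{-11140 + \frac{3}{139}} = \sqrt{- \frac{1548457}{139}} = \frac{i \sqrt{215235523}}{139} \approx 105.55 i$)
$P{\left(r,V \right)} = 141$ ($P{\left(r,V \right)} = -9 + 150 = 141$)
$\frac{P{\left(180,H{\left(-6 \right)} \right)} + w{\left(221 \right)}}{8361 + T} = \frac{141 - 464}{8361 + \frac{i \sqrt{215235523}}{139}} = - \frac{323}{8361 + \frac{i \sqrt{215235523}}{139}}$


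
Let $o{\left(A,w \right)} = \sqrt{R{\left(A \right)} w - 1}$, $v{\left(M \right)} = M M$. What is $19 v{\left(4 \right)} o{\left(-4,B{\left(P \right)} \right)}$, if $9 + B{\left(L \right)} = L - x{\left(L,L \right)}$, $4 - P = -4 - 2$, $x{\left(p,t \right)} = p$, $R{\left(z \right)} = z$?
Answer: $304 \sqrt{35} \approx 1798.5$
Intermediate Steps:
$v{\left(M \right)} = M^{2}$
$P = 10$ ($P = 4 - \left(-4 - 2\right) = 4 - -6 = 4 + 6 = 10$)
$B{\left(L \right)} = -9$ ($B{\left(L \right)} = -9 + \left(L - L\right) = -9 + 0 = -9$)
$o{\left(A,w \right)} = \sqrt{-1 + A w}$ ($o{\left(A,w \right)} = \sqrt{A w - 1} = \sqrt{-1 + A w}$)
$19 v{\left(4 \right)} o{\left(-4,B{\left(P \right)} \right)} = 19 \cdot 4^{2} \sqrt{-1 - -36} = 19 \cdot 16 \sqrt{-1 + 36} = 304 \sqrt{35}$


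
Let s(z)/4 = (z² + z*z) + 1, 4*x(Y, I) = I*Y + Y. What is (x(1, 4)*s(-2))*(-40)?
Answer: -1800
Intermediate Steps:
x(Y, I) = Y/4 + I*Y/4 (x(Y, I) = (I*Y + Y)/4 = (Y + I*Y)/4 = Y/4 + I*Y/4)
s(z) = 4 + 8*z² (s(z) = 4*((z² + z*z) + 1) = 4*((z² + z²) + 1) = 4*(2*z² + 1) = 4*(1 + 2*z²) = 4 + 8*z²)
(x(1, 4)*s(-2))*(-40) = (((¼)*1*(1 + 4))*(4 + 8*(-2)²))*(-40) = (((¼)*1*5)*(4 + 8*4))*(-40) = (5*(4 + 32)/4)*(-40) = ((5/4)*36)*(-40) = 45*(-40) = -1800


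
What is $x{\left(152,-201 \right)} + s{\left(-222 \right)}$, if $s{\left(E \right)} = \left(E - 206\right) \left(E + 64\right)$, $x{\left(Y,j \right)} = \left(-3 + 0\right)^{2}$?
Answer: $67633$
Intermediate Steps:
$x{\left(Y,j \right)} = 9$ ($x{\left(Y,j \right)} = \left(-3\right)^{2} = 9$)
$s{\left(E \right)} = \left(-206 + E\right) \left(64 + E\right)$
$x{\left(152,-201 \right)} + s{\left(-222 \right)} = 9 - \left(-18340 - 49284\right) = 9 + \left(-13184 + 49284 + 31524\right) = 9 + 67624 = 67633$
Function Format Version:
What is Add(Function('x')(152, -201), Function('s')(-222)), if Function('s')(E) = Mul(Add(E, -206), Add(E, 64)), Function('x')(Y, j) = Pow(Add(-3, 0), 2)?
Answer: 67633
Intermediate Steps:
Function('x')(Y, j) = 9 (Function('x')(Y, j) = Pow(-3, 2) = 9)
Function('s')(E) = Mul(Add(-206, E), Add(64, E))
Add(Function('x')(152, -201), Function('s')(-222)) = Add(9, Add(-13184, Pow(-222, 2), Mul(-142, -222))) = Add(9, Add(-13184, 49284, 31524)) = Add(9, 67624) = 67633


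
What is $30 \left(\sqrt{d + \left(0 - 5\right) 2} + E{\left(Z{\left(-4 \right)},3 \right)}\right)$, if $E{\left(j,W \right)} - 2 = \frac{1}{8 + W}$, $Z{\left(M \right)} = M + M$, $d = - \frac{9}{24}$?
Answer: $\frac{690}{11} + \frac{15 i \sqrt{166}}{2} \approx 62.727 + 96.631 i$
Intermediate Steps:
$d = - \frac{3}{8}$ ($d = \left(-9\right) \frac{1}{24} = - \frac{3}{8} \approx -0.375$)
$Z{\left(M \right)} = 2 M$
$E{\left(j,W \right)} = 2 + \frac{1}{8 + W}$
$30 \left(\sqrt{d + \left(0 - 5\right) 2} + E{\left(Z{\left(-4 \right)},3 \right)}\right) = 30 \left(\sqrt{- \frac{3}{8} + \left(0 - 5\right) 2} + \frac{17 + 2 \cdot 3}{8 + 3}\right) = 30 \left(\sqrt{- \frac{3}{8} - 10} + \frac{17 + 6}{11}\right) = 30 \left(\sqrt{- \frac{3}{8} - 10} + \frac{1}{11} \cdot 23\right) = 30 \left(\sqrt{- \frac{83}{8}} + \frac{23}{11}\right) = 30 \left(\frac{i \sqrt{166}}{4} + \frac{23}{11}\right) = 30 \left(\frac{23}{11} + \frac{i \sqrt{166}}{4}\right) = \frac{690}{11} + \frac{15 i \sqrt{166}}{2}$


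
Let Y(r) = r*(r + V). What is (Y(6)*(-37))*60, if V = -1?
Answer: -66600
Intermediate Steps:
Y(r) = r*(-1 + r) (Y(r) = r*(r - 1) = r*(-1 + r))
(Y(6)*(-37))*60 = ((6*(-1 + 6))*(-37))*60 = ((6*5)*(-37))*60 = (30*(-37))*60 = -1110*60 = -66600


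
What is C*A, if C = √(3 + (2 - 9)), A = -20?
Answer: -40*I ≈ -40.0*I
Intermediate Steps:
C = 2*I (C = √(3 - 7) = √(-4) = 2*I ≈ 2.0*I)
C*A = (2*I)*(-20) = -40*I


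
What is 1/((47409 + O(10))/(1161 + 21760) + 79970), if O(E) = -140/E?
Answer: 22921/1833039765 ≈ 1.2504e-5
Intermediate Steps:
1/((47409 + O(10))/(1161 + 21760) + 79970) = 1/((47409 - 140/10)/(1161 + 21760) + 79970) = 1/((47409 - 140*1/10)/22921 + 79970) = 1/((47409 - 14)*(1/22921) + 79970) = 1/(47395*(1/22921) + 79970) = 1/(47395/22921 + 79970) = 1/(1833039765/22921) = 22921/1833039765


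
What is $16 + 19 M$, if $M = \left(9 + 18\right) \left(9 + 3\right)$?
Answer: $6172$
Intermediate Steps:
$M = 324$ ($M = 27 \cdot 12 = 324$)
$16 + 19 M = 16 + 19 \cdot 324 = 16 + 6156 = 6172$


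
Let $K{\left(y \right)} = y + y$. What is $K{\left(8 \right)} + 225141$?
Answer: $225157$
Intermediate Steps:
$K{\left(y \right)} = 2 y$
$K{\left(8 \right)} + 225141 = 2 \cdot 8 + 225141 = 16 + 225141 = 225157$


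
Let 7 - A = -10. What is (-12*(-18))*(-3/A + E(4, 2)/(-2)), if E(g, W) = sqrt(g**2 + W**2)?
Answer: -648/17 - 216*sqrt(5) ≈ -521.11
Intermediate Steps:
A = 17 (A = 7 - 1*(-10) = 7 + 10 = 17)
E(g, W) = sqrt(W**2 + g**2)
(-12*(-18))*(-3/A + E(4, 2)/(-2)) = (-12*(-18))*(-3/17 + sqrt(2**2 + 4**2)/(-2)) = 216*(-3*1/17 + sqrt(4 + 16)*(-1/2)) = 216*(-3/17 + sqrt(20)*(-1/2)) = 216*(-3/17 + (2*sqrt(5))*(-1/2)) = 216*(-3/17 - sqrt(5)) = -648/17 - 216*sqrt(5)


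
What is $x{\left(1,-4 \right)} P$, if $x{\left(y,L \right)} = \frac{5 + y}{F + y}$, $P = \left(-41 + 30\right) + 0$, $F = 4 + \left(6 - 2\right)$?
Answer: $- \frac{22}{3} \approx -7.3333$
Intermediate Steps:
$F = 8$ ($F = 4 + \left(6 - 2\right) = 4 + 4 = 8$)
$P = -11$ ($P = -11 + 0 = -11$)
$x{\left(y,L \right)} = \frac{5 + y}{8 + y}$
$x{\left(1,-4 \right)} P = \frac{5 + 1}{8 + 1} \left(-11\right) = \frac{1}{9} \cdot 6 \left(-11\right) = \frac{2}{3} \left(-11\right) = - \frac{22}{3}$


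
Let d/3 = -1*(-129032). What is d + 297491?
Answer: 684587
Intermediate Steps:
d = 387096 (d = 3*(-1*(-129032)) = 3*129032 = 387096)
d + 297491 = 387096 + 297491 = 684587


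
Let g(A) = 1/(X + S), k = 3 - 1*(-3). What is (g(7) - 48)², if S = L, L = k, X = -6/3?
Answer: 36481/16 ≈ 2280.1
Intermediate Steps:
X = -2 (X = -6*⅓ = -2)
k = 6 (k = 3 + 3 = 6)
L = 6
S = 6
g(A) = ¼ (g(A) = 1/(-2 + 6) = 1/4 = ¼)
(g(7) - 48)² = (¼ - 48)² = (-191/4)² = 36481/16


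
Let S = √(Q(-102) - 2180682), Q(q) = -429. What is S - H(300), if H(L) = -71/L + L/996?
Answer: -1607/24900 + I*√2181111 ≈ -0.064538 + 1476.9*I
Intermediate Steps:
H(L) = -71/L + L/996 (H(L) = -71/L + L*(1/996) = -71/L + L/996)
S = I*√2181111 (S = √(-429 - 2180682) = √(-2181111) = I*√2181111 ≈ 1476.9*I)
S - H(300) = I*√2181111 - (-71/300 + (1/996)*300) = I*√2181111 - (-71*1/300 + 25/83) = I*√2181111 - (-71/300 + 25/83) = I*√2181111 - 1*1607/24900 = I*√2181111 - 1607/24900 = -1607/24900 + I*√2181111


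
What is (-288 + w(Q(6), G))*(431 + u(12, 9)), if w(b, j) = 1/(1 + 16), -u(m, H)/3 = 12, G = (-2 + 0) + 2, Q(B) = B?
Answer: -1933525/17 ≈ -1.1374e+5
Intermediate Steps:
G = 0 (G = -2 + 2 = 0)
u(m, H) = -36 (u(m, H) = -3*12 = -36)
w(b, j) = 1/17
(-288 + w(Q(6), G))*(431 + u(12, 9)) = (-288 + 1/17)*(431 - 36) = -4895/17*395 = -1933525/17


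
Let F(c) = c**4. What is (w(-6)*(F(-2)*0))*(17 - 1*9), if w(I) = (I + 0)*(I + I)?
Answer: 0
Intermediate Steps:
w(I) = 2*I**2 (w(I) = I*(2*I) = 2*I**2)
(w(-6)*(F(-2)*0))*(17 - 1*9) = ((2*(-6)**2)*((-2)**4*0))*(17 - 1*9) = ((2*36)*(16*0))*(17 - 9) = (72*0)*8 = 0*8 = 0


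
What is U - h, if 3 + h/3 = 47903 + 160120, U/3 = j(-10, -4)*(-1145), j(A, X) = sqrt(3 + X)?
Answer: -624060 - 3435*I ≈ -6.2406e+5 - 3435.0*I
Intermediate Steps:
U = -3435*I (U = 3*(sqrt(3 - 4)*(-1145)) = 3*(sqrt(-1)*(-1145)) = 3*(I*(-1145)) = 3*(-1145*I) = -3435*I ≈ -3435.0*I)
h = 624060 (h = -9 + 3*(47903 + 160120) = -9 + 3*208023 = -9 + 624069 = 624060)
U - h = -3435*I - 1*624060 = -3435*I - 624060 = -624060 - 3435*I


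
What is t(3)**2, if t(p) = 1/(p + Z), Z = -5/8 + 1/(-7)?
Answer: 3136/15625 ≈ 0.20070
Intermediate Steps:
Z = -43/56 (Z = -5*1/8 + 1*(-1/7) = -5/8 - 1/7 = -43/56 ≈ -0.76786)
t(p) = 1/(-43/56 + p) (t(p) = 1/(p - 43/56) = 1/(-43/56 + p))
t(3)**2 = (56/(-43 + 56*3))**2 = (56/(-43 + 168))**2 = (56/125)**2 = 3136/15625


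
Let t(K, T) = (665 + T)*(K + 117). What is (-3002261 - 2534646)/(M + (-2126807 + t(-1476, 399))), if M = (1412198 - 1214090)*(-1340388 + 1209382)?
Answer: 5536907/25956909431 ≈ 0.00021331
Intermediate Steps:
t(K, T) = (117 + K)*(665 + T) (t(K, T) = (665 + T)*(117 + K) = (117 + K)*(665 + T))
M = -25953336648 (M = 198108*(-131006) = -25953336648)
(-3002261 - 2534646)/(M + (-2126807 + t(-1476, 399))) = (-3002261 - 2534646)/(-25953336648 + (-2126807 + (77805 + 117*399 + 665*(-1476) - 1476*399))) = -5536907/(-25953336648 + (-2126807 + (77805 + 46683 - 981540 - 588924))) = -5536907/(-25953336648 + (-2126807 - 1445976)) = -5536907/(-25953336648 - 3572783) = -5536907/(-25956909431) = -5536907*(-1/25956909431) = 5536907/25956909431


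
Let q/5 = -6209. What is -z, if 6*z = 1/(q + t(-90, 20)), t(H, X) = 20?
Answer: 1/186150 ≈ 5.3720e-6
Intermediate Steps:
q = -31045 (q = 5*(-6209) = -31045)
z = -1/186150 (z = 1/(6*(-31045 + 20)) = (1/6)/(-31025) = (1/6)*(-1/31025) = -1/186150 ≈ -5.3720e-6)
-z = -1*(-1/186150) = 1/186150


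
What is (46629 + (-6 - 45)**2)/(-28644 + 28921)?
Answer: 49230/277 ≈ 177.73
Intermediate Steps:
(46629 + (-6 - 45)**2)/(-28644 + 28921) = (46629 + (-51)**2)/277 = (46629 + 2601)*(1/277) = 49230*(1/277) = 49230/277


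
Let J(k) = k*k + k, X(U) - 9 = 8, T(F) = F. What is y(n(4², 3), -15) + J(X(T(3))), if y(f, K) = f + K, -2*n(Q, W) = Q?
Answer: 283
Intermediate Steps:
X(U) = 17 (X(U) = 9 + 8 = 17)
n(Q, W) = -Q/2
y(f, K) = K + f
J(k) = k + k² (J(k) = k² + k = k + k²)
y(n(4², 3), -15) + J(X(T(3))) = (-15 - ½*4²) + 17*(1 + 17) = (-15 - ½*16) + 17*18 = (-15 - 8) + 306 = -23 + 306 = 283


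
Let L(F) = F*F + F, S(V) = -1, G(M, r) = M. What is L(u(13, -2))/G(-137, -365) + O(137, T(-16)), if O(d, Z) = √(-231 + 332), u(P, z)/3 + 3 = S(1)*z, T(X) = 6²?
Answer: -6/137 + √101 ≈ 10.006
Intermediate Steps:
T(X) = 36
u(P, z) = -9 - 3*z (u(P, z) = -9 + 3*(-z) = -9 - 3*z)
O(d, Z) = √101
L(F) = F + F² (L(F) = F² + F = F + F²)
L(u(13, -2))/G(-137, -365) + O(137, T(-16)) = ((-9 - 3*(-2))*(1 + (-9 - 3*(-2))))/(-137) + √101 = ((-9 + 6)*(1 + (-9 + 6)))*(-1/137) + √101 = -3*(1 - 3)*(-1/137) + √101 = -3*(-2)*(-1/137) + √101 = 6*(-1/137) + √101 = -6/137 + √101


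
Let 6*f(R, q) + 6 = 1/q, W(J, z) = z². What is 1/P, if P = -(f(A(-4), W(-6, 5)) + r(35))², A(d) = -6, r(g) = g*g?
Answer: -22500/33709327201 ≈ -6.6747e-7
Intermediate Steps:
r(g) = g²
f(R, q) = -1 + 1/(6*q)
P = -33709327201/22500 (P = -((⅙ - 1*5²)/(5²) + 35²)² = -((⅙ - 1*25)/25 + 1225)² = -((⅙ - 25)/25 + 1225)² = -((1/25)*(-149/6) + 1225)² = -(-149/150 + 1225)² = -(183601/150)² = -1*33709327201/22500 = -33709327201/22500 ≈ -1.4982e+6)
1/P = 1/(-33709327201/22500) = -22500/33709327201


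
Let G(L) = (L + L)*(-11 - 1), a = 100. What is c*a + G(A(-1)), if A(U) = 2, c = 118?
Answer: 11752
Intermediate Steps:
G(L) = -24*L (G(L) = (2*L)*(-12) = -24*L)
c*a + G(A(-1)) = 118*100 - 24*2 = 11800 - 48 = 11752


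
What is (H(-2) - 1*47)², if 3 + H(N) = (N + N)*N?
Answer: 1764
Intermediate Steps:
H(N) = -3 + 2*N² (H(N) = -3 + (N + N)*N = -3 + (2*N)*N = -3 + 2*N²)
(H(-2) - 1*47)² = ((-3 + 2*(-2)²) - 1*47)² = ((-3 + 2*4) - 47)² = ((-3 + 8) - 47)² = (5 - 47)² = (-42)² = 1764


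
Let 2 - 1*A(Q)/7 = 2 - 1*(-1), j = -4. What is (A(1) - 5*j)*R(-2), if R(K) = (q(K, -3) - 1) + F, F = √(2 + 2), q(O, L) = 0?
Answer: 13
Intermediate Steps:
F = 2 (F = √4 = 2)
A(Q) = -7 (A(Q) = 14 - 7*(2 - 1*(-1)) = 14 - 7*(2 + 1) = 14 - 7*3 = 14 - 21 = -7)
R(K) = 1 (R(K) = (0 - 1) + 2 = -1 + 2 = 1)
(A(1) - 5*j)*R(-2) = (-7 - 5*(-4))*1 = (-7 + 20)*1 = 13*1 = 13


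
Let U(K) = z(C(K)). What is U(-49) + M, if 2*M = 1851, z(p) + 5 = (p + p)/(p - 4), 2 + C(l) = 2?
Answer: 1841/2 ≈ 920.50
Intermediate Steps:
C(l) = 0 (C(l) = -2 + 2 = 0)
z(p) = -5 + 2*p/(-4 + p) (z(p) = -5 + (p + p)/(p - 4) = -5 + (2*p)/(-4 + p) = -5 + 2*p/(-4 + p))
U(K) = -5 (U(K) = (20 - 3*0)/(-4 + 0) = (20 + 0)/(-4) = -¼*20 = -5)
M = 1851/2 (M = (½)*1851 = 1851/2 ≈ 925.50)
U(-49) + M = -5 + 1851/2 = 1841/2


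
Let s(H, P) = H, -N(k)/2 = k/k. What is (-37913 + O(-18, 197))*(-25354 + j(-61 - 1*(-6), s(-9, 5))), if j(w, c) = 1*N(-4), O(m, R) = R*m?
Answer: 1051234404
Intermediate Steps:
N(k) = -2 (N(k) = -2*k/k = -2*1 = -2)
j(w, c) = -2 (j(w, c) = 1*(-2) = -2)
(-37913 + O(-18, 197))*(-25354 + j(-61 - 1*(-6), s(-9, 5))) = (-37913 + 197*(-18))*(-25354 - 2) = (-37913 - 3546)*(-25356) = -41459*(-25356) = 1051234404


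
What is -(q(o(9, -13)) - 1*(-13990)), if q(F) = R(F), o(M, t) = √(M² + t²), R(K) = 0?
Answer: -13990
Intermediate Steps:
q(F) = 0
-(q(o(9, -13)) - 1*(-13990)) = -(0 - 1*(-13990)) = -(0 + 13990) = -1*13990 = -13990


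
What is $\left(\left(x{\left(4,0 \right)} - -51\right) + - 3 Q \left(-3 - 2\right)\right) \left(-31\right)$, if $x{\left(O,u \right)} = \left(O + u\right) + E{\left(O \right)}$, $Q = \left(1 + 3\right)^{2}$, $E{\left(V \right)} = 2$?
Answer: $-9207$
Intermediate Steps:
$Q = 16$ ($Q = 4^{2} = 16$)
$x{\left(O,u \right)} = 2 + O + u$ ($x{\left(O,u \right)} = \left(O + u\right) + 2 = 2 + O + u$)
$\left(\left(x{\left(4,0 \right)} - -51\right) + - 3 Q \left(-3 - 2\right)\right) \left(-31\right) = \left(\left(\left(2 + 4 + 0\right) - -51\right) + \left(-3\right) 16 \left(-3 - 2\right)\right) \left(-31\right) = \left(\left(6 + 51\right) - 48 \left(-3 - 2\right)\right) \left(-31\right) = \left(57 - -240\right) \left(-31\right) = \left(57 + 240\right) \left(-31\right) = 297 \left(-31\right) = -9207$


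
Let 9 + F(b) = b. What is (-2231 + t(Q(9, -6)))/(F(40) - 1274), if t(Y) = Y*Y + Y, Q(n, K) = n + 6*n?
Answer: -1801/1243 ≈ -1.4489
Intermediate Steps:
Q(n, K) = 7*n
F(b) = -9 + b
t(Y) = Y + Y² (t(Y) = Y² + Y = Y + Y²)
(-2231 + t(Q(9, -6)))/(F(40) - 1274) = (-2231 + (7*9)*(1 + 7*9))/((-9 + 40) - 1274) = (-2231 + 63*(1 + 63))/(31 - 1274) = (-2231 + 63*64)/(-1243) = (-2231 + 4032)*(-1/1243) = 1801*(-1/1243) = -1801/1243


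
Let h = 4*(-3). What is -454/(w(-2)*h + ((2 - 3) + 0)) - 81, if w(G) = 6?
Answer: -5459/73 ≈ -74.781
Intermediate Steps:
h = -12
-454/(w(-2)*h + ((2 - 3) + 0)) - 81 = -454/(6*(-12) + ((2 - 3) + 0)) - 81 = -454/(-72 + (-1 + 0)) - 81 = -454/(-72 - 1) - 81 = -454/(-73) - 81 = -454*(-1/73) - 81 = 454/73 - 81 = -5459/73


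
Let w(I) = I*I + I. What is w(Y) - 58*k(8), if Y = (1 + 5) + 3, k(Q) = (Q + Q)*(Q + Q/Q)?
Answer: -8262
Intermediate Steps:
k(Q) = 2*Q*(1 + Q) (k(Q) = (2*Q)*(Q + 1) = (2*Q)*(1 + Q) = 2*Q*(1 + Q))
Y = 9 (Y = 6 + 3 = 9)
w(I) = I + I**2 (w(I) = I**2 + I = I + I**2)
w(Y) - 58*k(8) = 9*(1 + 9) - 116*8*(1 + 8) = 9*10 - 116*8*9 = 90 - 58*144 = 90 - 8352 = -8262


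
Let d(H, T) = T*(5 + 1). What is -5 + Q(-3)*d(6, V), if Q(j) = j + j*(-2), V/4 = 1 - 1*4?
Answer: -221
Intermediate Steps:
V = -12 (V = 4*(1 - 1*4) = 4*(1 - 4) = 4*(-3) = -12)
Q(j) = -j (Q(j) = j - 2*j = -j)
d(H, T) = 6*T (d(H, T) = T*6 = 6*T)
-5 + Q(-3)*d(6, V) = -5 + (-1*(-3))*(6*(-12)) = -5 + 3*(-72) = -5 - 216 = -221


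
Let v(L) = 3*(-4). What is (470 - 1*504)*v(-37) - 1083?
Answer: -675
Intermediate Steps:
v(L) = -12
(470 - 1*504)*v(-37) - 1083 = (470 - 1*504)*(-12) - 1083 = (470 - 504)*(-12) - 1083 = -34*(-12) - 1083 = 408 - 1083 = -675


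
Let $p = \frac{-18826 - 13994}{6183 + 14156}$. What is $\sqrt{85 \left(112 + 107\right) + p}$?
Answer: $\frac{3 \sqrt{462706035}}{473} \approx 136.43$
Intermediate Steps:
$p = - \frac{32820}{20339} \approx -1.6136$
$\sqrt{85 \left(112 + 107\right) + p} = \sqrt{85 \left(112 + 107\right) - \frac{32820}{20339}} = \sqrt{85 \cdot 219 - \frac{32820}{20339}} = \sqrt{18615 - \frac{32820}{20339}} = \sqrt{\frac{378577665}{20339}} = \frac{3 \sqrt{462706035}}{473}$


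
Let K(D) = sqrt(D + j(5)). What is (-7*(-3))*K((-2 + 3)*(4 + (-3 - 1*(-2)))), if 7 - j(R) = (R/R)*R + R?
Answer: 0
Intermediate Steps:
j(R) = 7 - 2*R (j(R) = 7 - ((R/R)*R + R) = 7 - (1*R + R) = 7 - (R + R) = 7 - 2*R)
K(D) = sqrt(-3 + D) (K(D) = sqrt(D + (7 - 2*5)) = sqrt(D + (7 - 10)) = sqrt(D - 3) = sqrt(-3 + D))
(-7*(-3))*K((-2 + 3)*(4 + (-3 - 1*(-2)))) = (-7*(-3))*sqrt(-3 + (-2 + 3)*(4 + (-3 - 1*(-2)))) = 21*sqrt(-3 + 1*(4 + (-3 + 2))) = 21*sqrt(-3 + 1*(4 - 1)) = 21*sqrt(-3 + 1*3) = 21*sqrt(-3 + 3) = 21*sqrt(0) = 21*0 = 0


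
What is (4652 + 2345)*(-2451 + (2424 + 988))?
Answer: 6724117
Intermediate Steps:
(4652 + 2345)*(-2451 + (2424 + 988)) = 6997*(-2451 + 3412) = 6997*961 = 6724117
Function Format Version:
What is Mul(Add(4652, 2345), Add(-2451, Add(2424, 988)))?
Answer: 6724117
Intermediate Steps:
Mul(Add(4652, 2345), Add(-2451, Add(2424, 988))) = Mul(6997, Add(-2451, 3412)) = Mul(6997, 961) = 6724117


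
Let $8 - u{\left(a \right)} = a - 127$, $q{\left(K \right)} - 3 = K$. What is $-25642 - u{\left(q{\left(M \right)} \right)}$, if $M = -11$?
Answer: $-25785$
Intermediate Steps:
$q{\left(K \right)} = 3 + K$
$u{\left(a \right)} = 135 - a$ ($u{\left(a \right)} = 8 - \left(a - 127\right) = 8 - \left(-127 + a\right) = 135 - a$)
$-25642 - u{\left(q{\left(M \right)} \right)} = -25642 - \left(135 - \left(3 - 11\right)\right) = -25642 - \left(135 - -8\right) = -25642 - \left(135 + 8\right) = -25642 - 143 = -25785$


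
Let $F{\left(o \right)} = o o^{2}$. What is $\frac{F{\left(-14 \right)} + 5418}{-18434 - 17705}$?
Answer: $- \frac{2674}{36139} \approx -0.073992$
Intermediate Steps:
$F{\left(o \right)} = o^{3}$
$\frac{F{\left(-14 \right)} + 5418}{-18434 - 17705} = \frac{\left(-14\right)^{3} + 5418}{-18434 - 17705} = \frac{-2744 + 5418}{-36139} = 2674 \left(- \frac{1}{36139}\right) = - \frac{2674}{36139}$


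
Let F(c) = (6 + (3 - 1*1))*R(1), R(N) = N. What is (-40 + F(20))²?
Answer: 1024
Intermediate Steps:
F(c) = 8 (F(c) = (6 + (3 - 1*1))*1 = (6 + (3 - 1))*1 = (6 + 2)*1 = 8*1 = 8)
(-40 + F(20))² = (-40 + 8)² = (-32)² = 1024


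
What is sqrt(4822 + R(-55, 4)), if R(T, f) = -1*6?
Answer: 4*sqrt(301) ≈ 69.397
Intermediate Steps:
R(T, f) = -6
sqrt(4822 + R(-55, 4)) = sqrt(4822 - 6) = sqrt(4816) = 4*sqrt(301)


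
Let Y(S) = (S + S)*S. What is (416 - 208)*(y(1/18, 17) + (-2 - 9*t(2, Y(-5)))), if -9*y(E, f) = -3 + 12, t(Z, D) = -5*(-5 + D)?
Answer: 420576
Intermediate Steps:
Y(S) = 2*S² (Y(S) = (2*S)*S = 2*S²)
t(Z, D) = 25 - 5*D
y(E, f) = -1 (y(E, f) = -(-3 + 12)/9 = -⅑*9 = -1)
(416 - 208)*(y(1/18, 17) + (-2 - 9*t(2, Y(-5)))) = (416 - 208)*(-1 + (-2 - 9*(25 - 10*(-5)²))) = 208*(-1 + (-2 - 9*(25 - 10*25))) = 208*(-1 + (-2 - 9*(25 - 5*50))) = 208*(-1 + (-2 - 9*(25 - 250))) = 208*(-1 + (-2 - 9*(-225))) = 208*(-1 + (-2 + 2025)) = 208*(-1 + 2023) = 208*2022 = 420576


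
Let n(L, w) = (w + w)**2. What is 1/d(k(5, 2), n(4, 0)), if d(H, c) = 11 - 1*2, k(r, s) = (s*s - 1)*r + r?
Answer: 1/9 ≈ 0.11111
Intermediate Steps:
k(r, s) = r + r*(-1 + s**2) (k(r, s) = (s**2 - 1)*r + r = (-1 + s**2)*r + r = r*(-1 + s**2) + r = r + r*(-1 + s**2))
n(L, w) = 4*w**2 (n(L, w) = (2*w)**2 = 4*w**2)
d(H, c) = 9 (d(H, c) = 11 - 2 = 9)
1/d(k(5, 2), n(4, 0)) = 1/9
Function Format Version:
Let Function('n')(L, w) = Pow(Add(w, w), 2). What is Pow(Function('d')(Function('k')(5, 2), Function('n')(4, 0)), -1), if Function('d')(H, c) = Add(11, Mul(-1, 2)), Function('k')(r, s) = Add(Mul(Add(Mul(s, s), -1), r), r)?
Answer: Rational(1, 9) ≈ 0.11111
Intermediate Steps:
Function('k')(r, s) = Add(r, Mul(r, Add(-1, Pow(s, 2)))) (Function('k')(r, s) = Add(Mul(Add(Pow(s, 2), -1), r), r) = Add(Mul(Add(-1, Pow(s, 2)), r), r) = Add(Mul(r, Add(-1, Pow(s, 2))), r) = Add(r, Mul(r, Add(-1, Pow(s, 2)))))
Function('n')(L, w) = Mul(4, Pow(w, 2)) (Function('n')(L, w) = Pow(Mul(2, w), 2) = Mul(4, Pow(w, 2)))
Function('d')(H, c) = 9 (Function('d')(H, c) = Add(11, -2) = 9)
Pow(Function('d')(Function('k')(5, 2), Function('n')(4, 0)), -1) = Pow(9, -1) = Rational(1, 9)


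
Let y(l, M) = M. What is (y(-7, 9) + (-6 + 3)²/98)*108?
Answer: 48114/49 ≈ 981.92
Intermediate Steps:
(y(-7, 9) + (-6 + 3)²/98)*108 = (9 + (-6 + 3)²/98)*108 = (9 + (-3)²*(1/98))*108 = (9 + 9*(1/98))*108 = (9 + 9/98)*108 = (891/98)*108 = 48114/49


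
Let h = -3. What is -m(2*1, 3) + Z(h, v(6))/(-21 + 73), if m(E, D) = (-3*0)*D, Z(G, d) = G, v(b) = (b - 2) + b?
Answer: -3/52 ≈ -0.057692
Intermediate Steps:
v(b) = -2 + 2*b (v(b) = (-2 + b) + b = -2 + 2*b)
m(E, D) = 0 (m(E, D) = 0*D = 0)
-m(2*1, 3) + Z(h, v(6))/(-21 + 73) = -1*0 - 3/(-21 + 73) = 0 - 3/52 = -3/52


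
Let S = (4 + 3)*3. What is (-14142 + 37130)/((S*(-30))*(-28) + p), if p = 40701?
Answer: 22988/58341 ≈ 0.39403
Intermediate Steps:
S = 21 (S = 7*3 = 21)
(-14142 + 37130)/((S*(-30))*(-28) + p) = (-14142 + 37130)/((21*(-30))*(-28) + 40701) = 22988/(-630*(-28) + 40701) = 22988/(17640 + 40701) = 22988/58341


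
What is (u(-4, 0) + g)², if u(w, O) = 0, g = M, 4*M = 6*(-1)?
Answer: 9/4 ≈ 2.2500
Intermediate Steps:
M = -3/2 (M = (6*(-1))/4 = (¼)*(-6) = -3/2 ≈ -1.5000)
g = -3/2 ≈ -1.5000
(u(-4, 0) + g)² = (0 - 3/2)² = (-3/2)² = 9/4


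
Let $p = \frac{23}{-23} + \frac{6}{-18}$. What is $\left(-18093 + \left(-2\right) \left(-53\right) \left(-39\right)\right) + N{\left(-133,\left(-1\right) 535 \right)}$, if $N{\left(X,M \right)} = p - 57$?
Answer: $- \frac{66856}{3} \approx -22285.0$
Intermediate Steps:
$p = - \frac{4}{3}$ ($p = 23 \left(- \frac{1}{23}\right) + 6 \left(- \frac{1}{18}\right) = -1 - \frac{1}{3} = - \frac{4}{3} \approx -1.3333$)
$N{\left(X,M \right)} = - \frac{175}{3}$ ($N{\left(X,M \right)} = - \frac{4}{3} - 57 = - \frac{175}{3}$)
$\left(-18093 + \left(-2\right) \left(-53\right) \left(-39\right)\right) + N{\left(-133,\left(-1\right) 535 \right)} = \left(-18093 + \left(-2\right) \left(-53\right) \left(-39\right)\right) - \frac{175}{3} = \left(-18093 + 106 \left(-39\right)\right) - \frac{175}{3} = \left(-18093 - 4134\right) - \frac{175}{3} = -22227 - \frac{175}{3} = - \frac{66856}{3}$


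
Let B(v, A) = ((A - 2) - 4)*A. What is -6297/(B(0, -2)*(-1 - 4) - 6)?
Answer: 6297/86 ≈ 73.221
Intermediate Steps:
B(v, A) = A*(-6 + A) (B(v, A) = ((-2 + A) - 4)*A = (-6 + A)*A = A*(-6 + A))
-6297/(B(0, -2)*(-1 - 4) - 6) = -6297/((-2*(-6 - 2))*(-1 - 4) - 6) = -6297/(-2*(-8)*(-5) - 6) = -6297/(16*(-5) - 6) = -6297/(-80 - 6) = -6297/(-86) = -6297*(-1/86) = 6297/86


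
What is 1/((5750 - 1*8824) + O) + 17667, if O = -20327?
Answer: 413425466/23401 ≈ 17667.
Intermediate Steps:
1/((5750 - 1*8824) + O) + 17667 = 1/((5750 - 1*8824) - 20327) + 17667 = 1/((5750 - 8824) - 20327) + 17667 = 1/(-3074 - 20327) + 17667 = 1/(-23401) + 17667 = -1/23401 + 17667 = 413425466/23401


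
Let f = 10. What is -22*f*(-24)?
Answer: 5280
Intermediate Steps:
-22*f*(-24) = -22*10*(-24) = -220*(-24) = 5280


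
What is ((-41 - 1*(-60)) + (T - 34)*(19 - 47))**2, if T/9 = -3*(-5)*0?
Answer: 942841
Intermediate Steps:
T = 0 (T = 9*(-3*(-5)*0) = 9*(15*0) = 9*0 = 0)
((-41 - 1*(-60)) + (T - 34)*(19 - 47))**2 = ((-41 - 1*(-60)) + (0 - 34)*(19 - 47))**2 = ((-41 + 60) - 34*(-28))**2 = (19 + 952)**2 = 971**2 = 942841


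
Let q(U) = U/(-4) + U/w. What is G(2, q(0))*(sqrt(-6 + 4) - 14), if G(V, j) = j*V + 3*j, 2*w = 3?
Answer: 0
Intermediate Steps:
w = 3/2 (w = (1/2)*3 = 3/2 ≈ 1.5000)
q(U) = 5*U/12 (q(U) = U/(-4) + U/(3/2) = U*(-1/4) + U*(2/3) = -U/4 + 2*U/3 = 5*U/12)
G(V, j) = 3*j + V*j (G(V, j) = V*j + 3*j = 3*j + V*j)
G(2, q(0))*(sqrt(-6 + 4) - 14) = (((5/12)*0)*(3 + 2))*(sqrt(-6 + 4) - 14) = (0*5)*(sqrt(-2) - 14) = 0*(I*sqrt(2) - 14) = 0*(-14 + I*sqrt(2)) = 0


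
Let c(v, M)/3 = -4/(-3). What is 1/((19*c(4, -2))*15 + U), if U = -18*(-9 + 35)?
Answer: 1/672 ≈ 0.0014881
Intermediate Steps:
c(v, M) = 4 (c(v, M) = 3*(-4/(-3)) = 3*(-4*(-1/3)) = 3*(4/3) = 4)
U = -468 (U = -18*26 = -468)
1/((19*c(4, -2))*15 + U) = 1/((19*4)*15 - 468) = 1/(76*15 - 468) = 1/(1140 - 468) = 1/672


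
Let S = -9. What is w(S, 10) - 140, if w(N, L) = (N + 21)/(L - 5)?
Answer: -688/5 ≈ -137.60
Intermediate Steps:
w(N, L) = (21 + N)/(-5 + L)
w(S, 10) - 140 = (21 - 9)/(-5 + 10) - 140 = 12/5 - 140 = -688/5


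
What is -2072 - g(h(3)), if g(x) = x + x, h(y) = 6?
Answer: -2084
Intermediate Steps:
g(x) = 2*x
-2072 - g(h(3)) = -2072 - 2*6 = -2072 - 1*12 = -2072 - 12 = -2084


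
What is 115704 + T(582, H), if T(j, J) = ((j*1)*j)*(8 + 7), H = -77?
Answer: 5196564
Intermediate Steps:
T(j, J) = 15*j² (T(j, J) = (j*j)*15 = j²*15 = 15*j²)
115704 + T(582, H) = 115704 + 15*582² = 115704 + 15*338724 = 115704 + 5080860 = 5196564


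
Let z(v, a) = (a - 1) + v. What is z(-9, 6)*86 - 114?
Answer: -458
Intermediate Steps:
z(v, a) = -1 + a + v (z(v, a) = (-1 + a) + v = -1 + a + v)
z(-9, 6)*86 - 114 = (-1 + 6 - 9)*86 - 114 = -4*86 - 114 = -344 - 114 = -458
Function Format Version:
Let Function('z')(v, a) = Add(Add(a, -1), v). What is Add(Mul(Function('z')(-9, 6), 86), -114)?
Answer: -458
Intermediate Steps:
Function('z')(v, a) = Add(-1, a, v) (Function('z')(v, a) = Add(Add(-1, a), v) = Add(-1, a, v))
Add(Mul(Function('z')(-9, 6), 86), -114) = Add(Mul(Add(-1, 6, -9), 86), -114) = Add(Mul(-4, 86), -114) = Add(-344, -114) = -458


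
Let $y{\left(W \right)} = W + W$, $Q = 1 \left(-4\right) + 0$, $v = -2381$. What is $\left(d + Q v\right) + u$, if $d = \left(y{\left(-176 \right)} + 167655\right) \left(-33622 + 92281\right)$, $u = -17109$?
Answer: $9813819092$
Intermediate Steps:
$Q = -4$ ($Q = -4 + 0 = -4$)
$y{\left(W \right)} = 2 W$
$d = 9813826677$ ($d = \left(2 \left(-176\right) + 167655\right) \left(-33622 + 92281\right) = \left(-352 + 167655\right) 58659 = 167303 \cdot 58659 = 9813826677$)
$\left(d + Q v\right) + u = \left(9813826677 - -9524\right) - 17109 = \left(9813826677 + 9524\right) - 17109 = 9813836201 - 17109 = 9813819092$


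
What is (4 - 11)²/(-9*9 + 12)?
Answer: -49/69 ≈ -0.71014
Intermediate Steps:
(4 - 11)²/(-9*9 + 12) = (-7)²/(-81 + 12) = 49/(-69) = 49*(-1/69) = -49/69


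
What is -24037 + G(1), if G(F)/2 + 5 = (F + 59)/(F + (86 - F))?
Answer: -1033961/43 ≈ -24046.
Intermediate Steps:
G(F) = -371/43 + F/43 (G(F) = -10 + 2*((F + 59)/(F + (86 - F))) = -10 + 2*((59 + F)/86) = -10 + 2*((59 + F)*(1/86)) = -10 + 2*(59/86 + F/86) = -10 + (59/43 + F/43) = -371/43 + F/43)
-24037 + G(1) = -24037 + (-371/43 + (1/43)*1) = -24037 + (-371/43 + 1/43) = -24037 - 370/43 = -1033961/43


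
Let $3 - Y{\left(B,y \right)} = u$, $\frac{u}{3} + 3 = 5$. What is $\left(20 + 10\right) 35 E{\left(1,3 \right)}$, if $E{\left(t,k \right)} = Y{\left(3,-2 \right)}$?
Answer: $-3150$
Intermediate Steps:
$u = 6$ ($u = -9 + 3 \cdot 5 = -9 + 15 = 6$)
$Y{\left(B,y \right)} = -3$ ($Y{\left(B,y \right)} = 3 - 6 = -3$)
$E{\left(t,k \right)} = -3$
$\left(20 + 10\right) 35 E{\left(1,3 \right)} = \left(20 + 10\right) 35 \left(-3\right) = 30 \cdot 35 \left(-3\right) = 1050 \left(-3\right) = -3150$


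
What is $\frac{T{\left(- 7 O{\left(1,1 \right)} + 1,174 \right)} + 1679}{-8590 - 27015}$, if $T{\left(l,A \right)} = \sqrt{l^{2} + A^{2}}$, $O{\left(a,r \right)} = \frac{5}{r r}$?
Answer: $- \frac{1679}{35605} - \frac{2 \sqrt{7858}}{35605} \approx -0.052136$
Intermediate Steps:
$O{\left(a,r \right)} = \frac{5}{r^{2}}$
$T{\left(l,A \right)} = \sqrt{A^{2} + l^{2}}$
$\frac{T{\left(- 7 O{\left(1,1 \right)} + 1,174 \right)} + 1679}{-8590 - 27015} = \frac{\sqrt{174^{2} + \left(- 7 \cdot 5 \cdot 1^{-2} + 1\right)^{2}} + 1679}{-8590 - 27015} = \frac{\sqrt{30276 + \left(- 7 \cdot 5 \cdot 1 + 1\right)^{2}} + 1679}{-35605} = \left(\sqrt{30276 + \left(\left(-7\right) 5 + 1\right)^{2}} + 1679\right) \left(- \frac{1}{35605}\right) = \left(\sqrt{30276 + \left(-35 + 1\right)^{2}} + 1679\right) \left(- \frac{1}{35605}\right) = \left(\sqrt{30276 + \left(-34\right)^{2}} + 1679\right) \left(- \frac{1}{35605}\right) = \left(\sqrt{30276 + 1156} + 1679\right) \left(- \frac{1}{35605}\right) = \left(\sqrt{31432} + 1679\right) \left(- \frac{1}{35605}\right) = \left(2 \sqrt{7858} + 1679\right) \left(- \frac{1}{35605}\right) = \left(1679 + 2 \sqrt{7858}\right) \left(- \frac{1}{35605}\right) = - \frac{1679}{35605} - \frac{2 \sqrt{7858}}{35605}$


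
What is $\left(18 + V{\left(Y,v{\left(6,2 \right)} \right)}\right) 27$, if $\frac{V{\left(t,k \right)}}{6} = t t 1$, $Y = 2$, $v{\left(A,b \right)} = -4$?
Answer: $1134$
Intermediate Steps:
$V{\left(t,k \right)} = 6 t^{2}$ ($V{\left(t,k \right)} = 6 t t 1 = 6 t^{2} \cdot 1 = 6 t^{2}$)
$\left(18 + V{\left(Y,v{\left(6,2 \right)} \right)}\right) 27 = \left(18 + 6 \cdot 2^{2}\right) 27 = \left(18 + 6 \cdot 4\right) 27 = \left(18 + 24\right) 27 = 42 \cdot 27 = 1134$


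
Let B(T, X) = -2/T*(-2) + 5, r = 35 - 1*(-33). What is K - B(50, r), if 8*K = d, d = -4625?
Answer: -116641/200 ≈ -583.21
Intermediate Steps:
K = -4625/8 (K = (1/8)*(-4625) = -4625/8 ≈ -578.13)
r = 68 (r = 35 + 33 = 68)
B(T, X) = 5 + 4/T (B(T, X) = 4/T + 5 = 5 + 4/T)
K - B(50, r) = -4625/8 - (5 + 4/50) = -4625/8 - (5 + 4*(1/50)) = -4625/8 - (5 + 2/25) = -4625/8 - 1*127/25 = -4625/8 - 127/25 = -116641/200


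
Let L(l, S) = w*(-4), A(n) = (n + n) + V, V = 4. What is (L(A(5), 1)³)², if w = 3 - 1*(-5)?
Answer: 1073741824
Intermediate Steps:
A(n) = 4 + 2*n (A(n) = (n + n) + 4 = 2*n + 4 = 4 + 2*n)
w = 8 (w = 3 + 5 = 8)
L(l, S) = -32 (L(l, S) = 8*(-4) = -32)
(L(A(5), 1)³)² = ((-32)³)² = (-32768)² = 1073741824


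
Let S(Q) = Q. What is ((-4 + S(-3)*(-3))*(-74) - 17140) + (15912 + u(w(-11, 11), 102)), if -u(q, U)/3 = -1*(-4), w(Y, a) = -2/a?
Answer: -1610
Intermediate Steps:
u(q, U) = -12 (u(q, U) = -(-3)*(-4) = -3*4 = -12)
((-4 + S(-3)*(-3))*(-74) - 17140) + (15912 + u(w(-11, 11), 102)) = ((-4 - 3*(-3))*(-74) - 17140) + (15912 - 12) = ((-4 + 9)*(-74) - 17140) + 15900 = (5*(-74) - 17140) + 15900 = (-370 - 17140) + 15900 = -17510 + 15900 = -1610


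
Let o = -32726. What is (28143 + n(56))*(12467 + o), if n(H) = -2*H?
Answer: -567880029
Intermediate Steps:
(28143 + n(56))*(12467 + o) = (28143 - 2*56)*(12467 - 32726) = (28143 - 112)*(-20259) = 28031*(-20259) = -567880029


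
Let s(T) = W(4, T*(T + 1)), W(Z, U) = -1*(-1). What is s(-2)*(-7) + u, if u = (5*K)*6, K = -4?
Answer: -127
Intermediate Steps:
u = -120 (u = (5*(-4))*6 = -20*6 = -120)
W(Z, U) = 1
s(T) = 1
s(-2)*(-7) + u = 1*(-7) - 120 = -7 - 120 = -127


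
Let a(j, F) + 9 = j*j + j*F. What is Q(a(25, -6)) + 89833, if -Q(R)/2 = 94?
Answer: 89645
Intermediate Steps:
a(j, F) = -9 + j**2 + F*j (a(j, F) = -9 + (j*j + j*F) = -9 + (j**2 + F*j) = -9 + j**2 + F*j)
Q(R) = -188 (Q(R) = -2*94 = -188)
Q(a(25, -6)) + 89833 = -188 + 89833 = 89645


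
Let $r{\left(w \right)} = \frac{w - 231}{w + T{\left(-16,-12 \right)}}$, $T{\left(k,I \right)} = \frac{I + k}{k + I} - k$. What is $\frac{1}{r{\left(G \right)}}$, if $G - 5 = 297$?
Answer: $\frac{319}{71} \approx 4.493$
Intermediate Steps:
$T{\left(k,I \right)} = 1 - k$ ($T{\left(k,I \right)} = \frac{I + k}{I + k} - k = 1 - k$)
$G = 302$ ($G = 5 + 297 = 302$)
$r{\left(w \right)} = \frac{-231 + w}{17 + w}$ ($r{\left(w \right)} = \frac{w - 231}{w + \left(1 - -16\right)} = \frac{-231 + w}{w + \left(1 + 16\right)} = \frac{-231 + w}{w + 17} = \frac{-231 + w}{17 + w}$)
$\frac{1}{r{\left(G \right)}} = \frac{1}{\frac{1}{17 + 302} \left(-231 + 302\right)} = \frac{1}{\frac{1}{319} \cdot 71} = \frac{1}{\frac{71}{319}} = \frac{319}{71}$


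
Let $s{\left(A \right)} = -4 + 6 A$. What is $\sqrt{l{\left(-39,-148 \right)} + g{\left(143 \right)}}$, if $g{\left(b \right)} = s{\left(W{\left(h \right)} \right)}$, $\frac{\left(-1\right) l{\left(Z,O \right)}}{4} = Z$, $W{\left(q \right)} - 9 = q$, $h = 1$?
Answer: $2 \sqrt{53} \approx 14.56$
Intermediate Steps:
$W{\left(q \right)} = 9 + q$
$l{\left(Z,O \right)} = - 4 Z$
$g{\left(b \right)} = 56$ ($g{\left(b \right)} = -4 + 6 \left(9 + 1\right) = -4 + 6 \cdot 10 = -4 + 60 = 56$)
$\sqrt{l{\left(-39,-148 \right)} + g{\left(143 \right)}} = \sqrt{\left(-4\right) \left(-39\right) + 56} = \sqrt{156 + 56} = \sqrt{212} = 2 \sqrt{53}$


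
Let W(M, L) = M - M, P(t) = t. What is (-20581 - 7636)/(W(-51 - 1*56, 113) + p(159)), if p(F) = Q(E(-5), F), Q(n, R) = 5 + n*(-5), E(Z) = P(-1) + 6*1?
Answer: 28217/20 ≈ 1410.8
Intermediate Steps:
E(Z) = 5 (E(Z) = -1 + 6*1 = -1 + 6 = 5)
Q(n, R) = 5 - 5*n
p(F) = -20 (p(F) = 5 - 5*5 = 5 - 25 = -20)
W(M, L) = 0
(-20581 - 7636)/(W(-51 - 1*56, 113) + p(159)) = (-20581 - 7636)/(0 - 20) = -28217/(-20) = -28217*(-1/20) = 28217/20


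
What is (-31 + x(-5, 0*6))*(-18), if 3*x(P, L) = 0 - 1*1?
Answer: 564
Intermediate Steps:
x(P, L) = -⅓ (x(P, L) = (0 - 1*1)/3 = (0 - 1)/3 = (⅓)*(-1) = -⅓)
(-31 + x(-5, 0*6))*(-18) = (-31 - ⅓)*(-18) = -94/3*(-18) = 564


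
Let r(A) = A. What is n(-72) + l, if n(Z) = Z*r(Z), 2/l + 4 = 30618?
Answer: 79351489/15307 ≈ 5184.0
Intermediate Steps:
l = 1/15307 (l = 2/(-4 + 30618) = 2/30614 = 2*(1/30614) = 1/15307 ≈ 6.5330e-5)
n(Z) = Z**2 (n(Z) = Z*Z = Z**2)
n(-72) + l = (-72)**2 + 1/15307 = 5184 + 1/15307 = 79351489/15307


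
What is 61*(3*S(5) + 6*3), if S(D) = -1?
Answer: 915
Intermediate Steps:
61*(3*S(5) + 6*3) = 61*(3*(-1) + 6*3) = 61*(-3 + 18) = 61*15 = 915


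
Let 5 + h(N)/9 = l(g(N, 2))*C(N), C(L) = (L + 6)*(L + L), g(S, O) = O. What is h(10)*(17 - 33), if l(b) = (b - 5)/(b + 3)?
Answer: 28368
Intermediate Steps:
C(L) = 2*L*(6 + L) (C(L) = (6 + L)*(2*L) = 2*L*(6 + L))
l(b) = (-5 + b)/(3 + b)
h(N) = -45 - 54*N*(6 + N)/5 (h(N) = -45 + 9*(((-5 + 2)/(3 + 2))*(2*N*(6 + N))) = -45 + 9*((-3/5)*(2*N*(6 + N))) = -45 + 9*(((⅕)*(-3))*(2*N*(6 + N))) = -45 + 9*(-6*N*(6 + N)/5) = -45 - 54*N*(6 + N)/5)
h(10)*(17 - 33) = (-45 - 54/5*10*(6 + 10))*(17 - 33) = (-45 - 54/5*10*16)*(-16) = (-45 - 1728)*(-16) = -1773*(-16) = 28368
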